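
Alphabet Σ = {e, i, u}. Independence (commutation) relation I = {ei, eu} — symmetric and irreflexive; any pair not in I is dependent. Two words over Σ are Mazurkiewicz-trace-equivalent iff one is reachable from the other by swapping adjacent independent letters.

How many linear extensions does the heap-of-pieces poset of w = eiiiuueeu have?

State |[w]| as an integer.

84

0(e) covers ∅
1(i) covers ∅
2(i) covers 1:i
3(i) covers 2:i
4(u) covers 3:i
5(u) covers 4:u
6(e) covers 0:e
7(e) covers 6:e
8(u) covers 5:u
floor of heap: 0:e, 1:i
completions by unplaced set U, small U first (add the entries for U minus each lowest piece of U):
  |U|=1: {7}:1  {8}:1
  |U|=2: {5,8}:1  {6,7}:1  {7,8}:2
  |U|=3: {0,6,7}:1  {4,5,8}:1  {5,7,8}:3  {6,7,8}:3
  |U|=4: {0,6,7,8}:4  {3,4,5,8}:1  {4,5,7,8}:4  {5,6,7,8}:6
  |U|=5: {0,5,6,7,8}:10  {2,3,4,5,8}:1  {3,4,5,7,8}:5  {4,5,6,7,8}:10
  |U|=6: {0,4,5,6,7,8}:20  {1,2,3,4,5,8}:1  {2,3,4,5,7,8}:6  {3,4,5,6,7,8}:15
  |U|=7: {0,3,4,5,6,7,8}:35  {1,2,3,4,5,7,8}:7  {2,3,4,5,6,7,8}:21
  start at 0(e): 28
  start at 1(i): 56
sum over floor = 84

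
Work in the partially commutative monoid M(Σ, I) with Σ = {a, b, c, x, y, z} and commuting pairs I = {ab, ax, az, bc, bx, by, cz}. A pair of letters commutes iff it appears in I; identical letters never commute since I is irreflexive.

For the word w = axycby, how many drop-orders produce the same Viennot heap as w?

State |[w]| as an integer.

12

drop 0:a onto floor
drop 1:x onto floor
drop 2:y onto {0:a, 1:x}
drop 3:c onto {2:y}
drop 4:b onto floor
drop 5:y onto {3:c}
ground layer = {0:a, 1:x, 4:b}
drop-orders for the pieces not yet dropped (sum over which currently-grounded one goes next):
  1 to go: {4} 1  {5} 1
  2 to go: {3,5} 1  {4,5} 2
  3 to go: {2,3,5} 1  {3,4,5} 3
  4 to go: {0,2,3,5} 1  {1,2,3,5} 1  {2,3,4,5} 4
  if 0:a drops first: 5 orders
  if 1:x drops first: 5 orders
  if 4:b drops first: 2 orders
heap linearizations: 12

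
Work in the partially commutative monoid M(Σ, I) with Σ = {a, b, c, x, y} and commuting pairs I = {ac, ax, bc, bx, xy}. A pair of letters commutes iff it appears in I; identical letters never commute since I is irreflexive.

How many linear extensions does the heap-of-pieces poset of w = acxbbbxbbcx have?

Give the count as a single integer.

462

#0=a has no predecessor
#1=c has no predecessor
#2=x depends on [1:c]
#3=b depends on [0:a]
#4=b depends on [3:b]
#5=b depends on [4:b]
#6=x depends on [2:x]
#7=b depends on [5:b]
#8=b depends on [7:b]
#9=c depends on [6:x]
#10=x depends on [9:c]
sources: [0:a, 1:c]
N(rest) = Σ N(rest − s) over sources s of rest; N(one piece) = 1:
  size 1 → [8]=1  [10]=1
  size 2 → [7,8]=1  [8,10]=2  [9,10]=1
  size 3 → [5,7,8]=1  [6,9,10]=1  [7,8,10]=3  [8,9,10]=3
  size 4 → [2,6,9,10]=1  [4,5,7,8]=1  [5,7,8,10]=4  [6,8,9,10]=4  [7,8,9,10]=6
  size 5 → [1,2,6,9,10]=1  [2,6,8,9,10]=5  [3,4,5,7,8]=1  [4,5,7,8,10]=5  [5,7,8,9,10]=10  [6,7,8,9,10]=10
  size 6 → [0,3,4,5,7,8]=1  [1,2,6,8,9,10]=6  [2,6,7,8,9,10]=15  [3,4,5,7,8,10]=6  [4,5,7,8,9,10]=15  [5,6,7,8,9,10]=20
  size 7 → [0,3,4,5,7,8,10]=7  [1,2,6,7,8,9,10]=21  [2,5,6,7,8,9,10]=35  [3,4,5,7,8,9,10]=21  [4,5,6,7,8,9,10]=35
  size 8 → [0,3,4,5,7,8,9,10]=28  [1,2,5,6,7,8,9,10]=56  [2,4,5,6,7,8,9,10]=70  [3,4,5,6,7,8,9,10]=56
  size 9 → [0,3,4,5,6,7,8,9,10]=84  [1,2,4,5,6,7,8,9,10]=126  [2,3,4,5,6,7,8,9,10]=126
  first=0(a) contributes 252
  first=1(c) contributes 210
|[w]| = 462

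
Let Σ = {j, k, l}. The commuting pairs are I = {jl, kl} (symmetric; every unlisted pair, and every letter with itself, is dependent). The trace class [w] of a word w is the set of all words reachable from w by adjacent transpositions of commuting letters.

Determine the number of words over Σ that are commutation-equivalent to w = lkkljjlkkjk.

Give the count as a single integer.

165

0(l) covers ∅
1(k) covers ∅
2(k) covers 1:k
3(l) covers 0:l
4(j) covers 2:k
5(j) covers 4:j
6(l) covers 3:l
7(k) covers 5:j
8(k) covers 7:k
9(j) covers 8:k
10(k) covers 9:j
floor of heap: 0:l, 1:k
completions by unplaced set U, small U first (add the entries for U minus each lowest piece of U):
  |U|=1: {6}:1  {10}:1
  |U|=2: {3,6}:1  {6,10}:2  {9,10}:1
  |U|=3: {0,3,6}:1  {3,6,10}:3  {6,9,10}:3  {8,9,10}:1
  |U|=4: {0,3,6,10}:4  {3,6,9,10}:6  {6,8,9,10}:4  {7,8,9,10}:1
  |U|=5: {0,3,6,9,10}:10  {3,6,8,9,10}:10  {5,7,8,9,10}:1  {6,7,8,9,10}:5
  |U|=6: {0,3,6,8,9,10}:20  {3,6,7,8,9,10}:15  {4,5,7,8,9,10}:1  {5,6,7,8,9,10}:6
  |U|=7: {0,3,6,7,8,9,10}:35  {2,4,5,7,8,9,10}:1  {3,5,6,7,8,9,10}:21  {4,5,6,7,8,9,10}:7
  |U|=8: {0,3,5,6,7,8,9,10}:56  {1,2,4,5,7,8,9,10}:1  {2,4,5,6,7,8,9,10}:8  {3,4,5,6,7,8,9,10}:28
  |U|=9: {0,3,4,5,6,7,8,9,10}:84  {1,2,4,5,6,7,8,9,10}:9  {2,3,4,5,6,7,8,9,10}:36
  start at 0(l): 45
  start at 1(k): 120
sum over floor = 165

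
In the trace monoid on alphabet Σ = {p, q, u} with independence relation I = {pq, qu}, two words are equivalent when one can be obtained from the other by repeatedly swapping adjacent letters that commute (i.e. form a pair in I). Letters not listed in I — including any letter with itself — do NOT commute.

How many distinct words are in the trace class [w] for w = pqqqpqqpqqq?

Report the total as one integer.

165

#0=p has no predecessor
#1=q has no predecessor
#2=q depends on [1:q]
#3=q depends on [2:q]
#4=p depends on [0:p]
#5=q depends on [3:q]
#6=q depends on [5:q]
#7=p depends on [4:p]
#8=q depends on [6:q]
#9=q depends on [8:q]
#10=q depends on [9:q]
sources: [0:p, 1:q]
N(rest) = Σ N(rest − s) over sources s of rest; N(one piece) = 1:
  size 1 → [7]=1  [10]=1
  size 2 → [4,7]=1  [7,10]=2  [9,10]=1
  size 3 → [0,4,7]=1  [4,7,10]=3  [7,9,10]=3  [8,9,10]=1
  size 4 → [0,4,7,10]=4  [4,7,9,10]=6  [6,8,9,10]=1  [7,8,9,10]=4
  size 5 → [0,4,7,9,10]=10  [4,7,8,9,10]=10  [5,6,8,9,10]=1  [6,7,8,9,10]=5
  size 6 → [0,4,7,8,9,10]=20  [3,5,6,8,9,10]=1  [4,6,7,8,9,10]=15  [5,6,7,8,9,10]=6
  size 7 → [0,4,6,7,8,9,10]=35  [2,3,5,6,8,9,10]=1  [3,5,6,7,8,9,10]=7  [4,5,6,7,8,9,10]=21
  size 8 → [0,4,5,6,7,8,9,10]=56  [1,2,3,5,6,8,9,10]=1  [2,3,5,6,7,8,9,10]=8  [3,4,5,6,7,8,9,10]=28
  size 9 → [0,3,4,5,6,7,8,9,10]=84  [1,2,3,5,6,7,8,9,10]=9  [2,3,4,5,6,7,8,9,10]=36
  first=0(p) contributes 45
  first=1(q) contributes 120
|[w]| = 165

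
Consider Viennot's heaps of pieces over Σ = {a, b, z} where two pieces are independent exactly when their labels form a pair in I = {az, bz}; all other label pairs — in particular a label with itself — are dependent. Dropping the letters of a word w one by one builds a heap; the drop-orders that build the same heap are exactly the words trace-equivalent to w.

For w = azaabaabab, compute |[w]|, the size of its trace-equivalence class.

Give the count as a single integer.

#0=a has no predecessor
#1=z has no predecessor
#2=a depends on [0:a]
#3=a depends on [2:a]
#4=b depends on [3:a]
#5=a depends on [4:b]
#6=a depends on [5:a]
#7=b depends on [6:a]
#8=a depends on [7:b]
#9=b depends on [8:a]
sources: [0:a, 1:z]
N(rest) = Σ N(rest − s) over sources s of rest; N(one piece) = 1:
  size 1 → [1]=1  [9]=1
  size 2 → [1,9]=2  [8,9]=1
  size 3 → [1,8,9]=3  [7,8,9]=1
  size 4 → [1,7,8,9]=4  [6,7,8,9]=1
  size 5 → [1,6,7,8,9]=5  [5,6,7,8,9]=1
  size 6 → [1,5,6,7,8,9]=6  [4,5,6,7,8,9]=1
  size 7 → [1,4,5,6,7,8,9]=7  [3,4,5,6,7,8,9]=1
  size 8 → [1,3,4,5,6,7,8,9]=8  [2,3,4,5,6,7,8,9]=1
  first=0(a) contributes 9
  first=1(z) contributes 1
|[w]| = 10

10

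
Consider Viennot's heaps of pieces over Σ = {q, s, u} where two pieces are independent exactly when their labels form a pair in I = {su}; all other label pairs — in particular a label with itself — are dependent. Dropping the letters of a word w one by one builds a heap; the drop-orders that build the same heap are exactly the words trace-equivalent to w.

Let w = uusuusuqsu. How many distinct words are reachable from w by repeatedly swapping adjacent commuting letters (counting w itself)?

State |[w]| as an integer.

42

0(u) covers ∅
1(u) covers 0:u
2(s) covers ∅
3(u) covers 1:u
4(u) covers 3:u
5(s) covers 2:s
6(u) covers 4:u
7(q) covers 5:s, 6:u
8(s) covers 7:q
9(u) covers 7:q
floor of heap: 0:u, 2:s
completions by unplaced set U, small U first (add the entries for U minus each lowest piece of U):
  |U|=1: {8}:1  {9}:1
  |U|=2: {8,9}:2
  |U|=3: {7,8,9}:2
  |U|=4: {5,7,8,9}:2  {6,7,8,9}:2
  |U|=5: {2,5,7,8,9}:2  {4,6,7,8,9}:2  {5,6,7,8,9}:4
  |U|=6: {2,5,6,7,8,9}:6  {3,4,6,7,8,9}:2  {4,5,6,7,8,9}:6
  |U|=7: {1,3,4,6,7,8,9}:2  {2,4,5,6,7,8,9}:12  {3,4,5,6,7,8,9}:8
  |U|=8: {0,1,3,4,6,7,8,9}:2  {1,3,4,5,6,7,8,9}:10  {2,3,4,5,6,7,8,9}:20
  start at 0(u): 30
  start at 2(s): 12
sum over floor = 42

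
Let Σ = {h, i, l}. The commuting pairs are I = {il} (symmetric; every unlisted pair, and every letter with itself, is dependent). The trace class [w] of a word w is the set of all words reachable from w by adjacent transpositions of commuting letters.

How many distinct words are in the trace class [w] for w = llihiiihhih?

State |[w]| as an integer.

3

0(l) covers ∅
1(l) covers 0:l
2(i) covers ∅
3(h) covers 1:l, 2:i
4(i) covers 3:h
5(i) covers 4:i
6(i) covers 5:i
7(h) covers 6:i
8(h) covers 7:h
9(i) covers 8:h
10(h) covers 9:i
floor of heap: 0:l, 2:i
completions by unplaced set U, small U first (add the entries for U minus each lowest piece of U):
  |U|=1: {10}:1
  |U|=2: {9,10}:1
  |U|=3: {8,9,10}:1
  |U|=4: {7,8,9,10}:1
  |U|=5: {6,7,8,9,10}:1
  |U|=6: {5,6,7,8,9,10}:1
  |U|=7: {4,5,6,7,8,9,10}:1
  |U|=8: {3,4,5,6,7,8,9,10}:1
  |U|=9: {1,3,4,5,6,7,8,9,10}:1  {2,3,4,5,6,7,8,9,10}:1
  start at 0(l): 2
  start at 2(i): 1
sum over floor = 3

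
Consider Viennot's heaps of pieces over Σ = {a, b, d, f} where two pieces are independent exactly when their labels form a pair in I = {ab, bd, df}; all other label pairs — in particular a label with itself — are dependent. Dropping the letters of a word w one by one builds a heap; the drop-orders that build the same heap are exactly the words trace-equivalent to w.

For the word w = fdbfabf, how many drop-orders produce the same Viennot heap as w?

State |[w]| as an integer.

#0=f has no predecessor
#1=d has no predecessor
#2=b depends on [0:f]
#3=f depends on [2:b]
#4=a depends on [1:d, 3:f]
#5=b depends on [3:f]
#6=f depends on [4:a, 5:b]
sources: [0:f, 1:d]
N(rest) = Σ N(rest − s) over sources s of rest; N(one piece) = 1:
  size 1 → [6]=1
  size 2 → [4,6]=1  [5,6]=1
  size 3 → [1,4,6]=1  [4,5,6]=2
  size 4 → [1,4,5,6]=3  [3,4,5,6]=2
  size 5 → [1,3,4,5,6]=5  [2,3,4,5,6]=2
  first=0(f) contributes 7
  first=1(d) contributes 2
|[w]| = 9

9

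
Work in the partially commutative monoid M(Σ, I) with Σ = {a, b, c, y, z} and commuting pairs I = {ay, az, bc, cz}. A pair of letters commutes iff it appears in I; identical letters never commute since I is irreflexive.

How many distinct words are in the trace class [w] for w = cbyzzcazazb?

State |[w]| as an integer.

70

piece 0:c — minimal
piece 1:b — minimal
piece 2:y rests on {0:c, 1:b}
piece 3:z rests on {2:y}
piece 4:z rests on {3:z}
piece 5:c rests on {2:y}
piece 6:a rests on {5:c}
piece 7:z rests on {4:z}
piece 8:a rests on {6:a}
piece 9:z rests on {7:z}
piece 10:b rests on {8:a, 9:z}
minimal pieces: {0:c, 1:b}
ways to finish when only these pieces remain (= sum over removing one remaining piece with nothing left below it):
  1 left: {10}→1
  2 left: {8,10}→1  {9,10}→1
  3 left: {6,8,10}→1  {7,9,10}→1  {8,9,10}→2
  4 left: {4,7,9,10}→1  {5,6,8,10}→1  {6,8,9,10}→3  {7,8,9,10}→3
  5 left: {3,4,7,9,10}→1  {4,7,8,9,10}→4  {5,6,8,9,10}→4  {6,7,8,9,10}→6
  6 left: {3,4,7,8,9,10}→5  {4,6,7,8,9,10}→10  {5,6,7,8,9,10}→10
  7 left: {3,4,6,7,8,9,10}→15  {4,5,6,7,8,9,10}→20
  8 left: {3,4,5,6,7,8,9,10}→35
  9 left: {2,3,4,5,6,7,8,9,10}→35
  placing 0:c first → 35 extensions
  placing 1:b first → 35 extensions
total linear extensions = 70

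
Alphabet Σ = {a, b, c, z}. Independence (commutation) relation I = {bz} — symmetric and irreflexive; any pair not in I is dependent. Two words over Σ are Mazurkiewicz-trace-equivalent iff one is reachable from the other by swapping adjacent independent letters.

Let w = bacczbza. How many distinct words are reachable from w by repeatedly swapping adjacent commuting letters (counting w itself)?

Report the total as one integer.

3

#0=b has no predecessor
#1=a depends on [0:b]
#2=c depends on [1:a]
#3=c depends on [2:c]
#4=z depends on [3:c]
#5=b depends on [3:c]
#6=z depends on [4:z]
#7=a depends on [5:b, 6:z]
sources: [0:b]
N(rest) = Σ N(rest − s) over sources s of rest; N(one piece) = 1:
  size 1 → [7]=1
  size 2 → [5,7]=1  [6,7]=1
  size 3 → [4,6,7]=1  [5,6,7]=2
  size 4 → [4,5,6,7]=3
  size 5 → [3,4,5,6,7]=3
  size 6 → [2,3,4,5,6,7]=3
  first=0(b) contributes 3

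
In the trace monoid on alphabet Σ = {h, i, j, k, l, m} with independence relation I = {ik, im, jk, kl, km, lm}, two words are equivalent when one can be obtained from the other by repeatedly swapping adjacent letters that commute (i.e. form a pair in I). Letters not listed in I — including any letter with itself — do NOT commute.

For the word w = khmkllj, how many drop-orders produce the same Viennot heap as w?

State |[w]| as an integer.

#0=k has no predecessor
#1=h depends on [0:k]
#2=m depends on [1:h]
#3=k depends on [1:h]
#4=l depends on [1:h]
#5=l depends on [4:l]
#6=j depends on [2:m, 5:l]
sources: [0:k]
N(rest) = Σ N(rest − s) over sources s of rest; N(one piece) = 1:
  size 1 → [3]=1  [6]=1
  size 2 → [2,6]=1  [3,6]=2  [5,6]=1
  size 3 → [2,3,6]=3  [2,5,6]=2  [3,5,6]=3  [4,5,6]=1
  size 4 → [2,3,5,6]=8  [2,4,5,6]=3  [3,4,5,6]=4
  size 5 → [2,3,4,5,6]=15
  first=0(k) contributes 15

15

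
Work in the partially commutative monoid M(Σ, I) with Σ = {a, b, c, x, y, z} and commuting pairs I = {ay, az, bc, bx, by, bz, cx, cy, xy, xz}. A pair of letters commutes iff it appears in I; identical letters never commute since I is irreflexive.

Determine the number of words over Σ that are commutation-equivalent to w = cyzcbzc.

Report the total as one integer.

14

drop 0:c onto floor
drop 1:y onto floor
drop 2:z onto {0:c, 1:y}
drop 3:c onto {2:z}
drop 4:b onto floor
drop 5:z onto {3:c}
drop 6:c onto {5:z}
ground layer = {0:c, 1:y, 4:b}
drop-orders for the pieces not yet dropped (sum over which currently-grounded one goes next):
  1 to go: {4} 1  {6} 1
  2 to go: {4,6} 2  {5,6} 1
  3 to go: {3,5,6} 1  {4,5,6} 3
  4 to go: {2,3,5,6} 1  {3,4,5,6} 4
  5 to go: {0,2,3,5,6} 1  {1,2,3,5,6} 1  {2,3,4,5,6} 5
  if 0:c drops first: 6 orders
  if 1:y drops first: 6 orders
  if 4:b drops first: 2 orders
heap linearizations: 14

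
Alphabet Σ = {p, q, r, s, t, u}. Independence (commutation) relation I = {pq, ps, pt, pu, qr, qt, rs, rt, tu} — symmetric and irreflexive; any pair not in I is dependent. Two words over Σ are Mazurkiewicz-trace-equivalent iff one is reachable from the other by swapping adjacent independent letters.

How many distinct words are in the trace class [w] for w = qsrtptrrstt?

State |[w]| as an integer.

#0=q has no predecessor
#1=s depends on [0:q]
#2=r has no predecessor
#3=t depends on [1:s]
#4=p depends on [2:r]
#5=t depends on [3:t]
#6=r depends on [4:p]
#7=r depends on [6:r]
#8=s depends on [5:t]
#9=t depends on [8:s]
#10=t depends on [9:t]
sources: [0:q, 2:r]
N(rest) = Σ N(rest − s) over sources s of rest; N(one piece) = 1:
  size 1 → [7]=1  [10]=1
  size 2 → [6,7]=1  [7,10]=2  [9,10]=1
  size 3 → [4,6,7]=1  [6,7,10]=3  [7,9,10]=3  [8,9,10]=1
  size 4 → [2,4,6,7]=1  [4,6,7,10]=4  [5,8,9,10]=1  [6,7,9,10]=6  [7,8,9,10]=4
  size 5 → [2,4,6,7,10]=5  [3,5,8,9,10]=1  [4,6,7,9,10]=10  [5,7,8,9,10]=5  [6,7,8,9,10]=10
  size 6 → [1,3,5,8,9,10]=1  [2,4,6,7,9,10]=15  [3,5,7,8,9,10]=6  [4,6,7,8,9,10]=20  [5,6,7,8,9,10]=15
  size 7 → [0,1,3,5,8,9,10]=1  [1,3,5,7,8,9,10]=7  [2,4,6,7,8,9,10]=35  [3,5,6,7,8,9,10]=21  [4,5,6,7,8,9,10]=35
  size 8 → [0,1,3,5,7,8,9,10]=8  [1,3,5,6,7,8,9,10]=28  [2,4,5,6,7,8,9,10]=70  [3,4,5,6,7,8,9,10]=56
  size 9 → [0,1,3,5,6,7,8,9,10]=36  [1,3,4,5,6,7,8,9,10]=84  [2,3,4,5,6,7,8,9,10]=126
  first=0(q) contributes 210
  first=2(r) contributes 120
|[w]| = 330

330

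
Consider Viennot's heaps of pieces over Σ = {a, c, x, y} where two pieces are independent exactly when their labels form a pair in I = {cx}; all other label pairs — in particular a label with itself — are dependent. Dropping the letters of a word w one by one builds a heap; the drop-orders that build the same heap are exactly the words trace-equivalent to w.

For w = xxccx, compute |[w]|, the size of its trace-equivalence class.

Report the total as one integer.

0(x) covers ∅
1(x) covers 0:x
2(c) covers ∅
3(c) covers 2:c
4(x) covers 1:x
floor of heap: 0:x, 2:c
completions by unplaced set U, small U first (add the entries for U minus each lowest piece of U):
  |U|=1: {3}:1  {4}:1
  |U|=2: {1,4}:1  {2,3}:1  {3,4}:2
  |U|=3: {0,1,4}:1  {1,3,4}:3  {2,3,4}:3
  start at 0(x): 6
  start at 2(c): 4
sum over floor = 10

10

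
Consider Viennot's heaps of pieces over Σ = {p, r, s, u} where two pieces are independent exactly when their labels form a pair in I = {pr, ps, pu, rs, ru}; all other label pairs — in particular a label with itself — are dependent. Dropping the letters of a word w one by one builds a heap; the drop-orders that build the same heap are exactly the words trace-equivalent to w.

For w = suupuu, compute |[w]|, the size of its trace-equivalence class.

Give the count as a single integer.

6

0(s) covers ∅
1(u) covers 0:s
2(u) covers 1:u
3(p) covers ∅
4(u) covers 2:u
5(u) covers 4:u
floor of heap: 0:s, 3:p
completions by unplaced set U, small U first (add the entries for U minus each lowest piece of U):
  |U|=1: {3}:1  {5}:1
  |U|=2: {3,5}:2  {4,5}:1
  |U|=3: {2,4,5}:1  {3,4,5}:3
  |U|=4: {1,2,4,5}:1  {2,3,4,5}:4
  start at 0(s): 5
  start at 3(p): 1
sum over floor = 6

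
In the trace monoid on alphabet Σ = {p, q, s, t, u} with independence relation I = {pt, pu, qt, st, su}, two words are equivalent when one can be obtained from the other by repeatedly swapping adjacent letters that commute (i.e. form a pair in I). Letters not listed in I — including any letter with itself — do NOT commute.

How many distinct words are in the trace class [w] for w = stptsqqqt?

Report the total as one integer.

84

#0=s has no predecessor
#1=t has no predecessor
#2=p depends on [0:s]
#3=t depends on [1:t]
#4=s depends on [2:p]
#5=q depends on [4:s]
#6=q depends on [5:q]
#7=q depends on [6:q]
#8=t depends on [3:t]
sources: [0:s, 1:t]
N(rest) = Σ N(rest − s) over sources s of rest; N(one piece) = 1:
  size 1 → [7]=1  [8]=1
  size 2 → [3,8]=1  [6,7]=1  [7,8]=2
  size 3 → [1,3,8]=1  [3,7,8]=3  [5,6,7]=1  [6,7,8]=3
  size 4 → [1,3,7,8]=4  [3,6,7,8]=6  [4,5,6,7]=1  [5,6,7,8]=4
  size 5 → [1,3,6,7,8]=10  [2,4,5,6,7]=1  [3,5,6,7,8]=10  [4,5,6,7,8]=5
  size 6 → [0,2,4,5,6,7]=1  [1,3,5,6,7,8]=20  [2,4,5,6,7,8]=6  [3,4,5,6,7,8]=15
  size 7 → [0,2,4,5,6,7,8]=7  [1,3,4,5,6,7,8]=35  [2,3,4,5,6,7,8]=21
  first=0(s) contributes 56
  first=1(t) contributes 28
|[w]| = 84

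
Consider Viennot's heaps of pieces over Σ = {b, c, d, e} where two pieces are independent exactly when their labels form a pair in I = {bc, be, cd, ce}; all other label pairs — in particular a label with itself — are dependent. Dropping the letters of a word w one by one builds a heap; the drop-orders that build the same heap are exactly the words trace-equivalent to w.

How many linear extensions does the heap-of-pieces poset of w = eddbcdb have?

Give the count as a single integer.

7

piece 0:e — minimal
piece 1:d rests on {0:e}
piece 2:d rests on {1:d}
piece 3:b rests on {2:d}
piece 4:c — minimal
piece 5:d rests on {3:b}
piece 6:b rests on {5:d}
minimal pieces: {0:e, 4:c}
ways to finish when only these pieces remain (= sum over removing one remaining piece with nothing left below it):
  1 left: {4}→1  {6}→1
  2 left: {4,6}→2  {5,6}→1
  3 left: {3,5,6}→1  {4,5,6}→3
  4 left: {2,3,5,6}→1  {3,4,5,6}→4
  5 left: {1,2,3,5,6}→1  {2,3,4,5,6}→5
  placing 0:e first → 6 extensions
  placing 4:c first → 1 extensions
total linear extensions = 7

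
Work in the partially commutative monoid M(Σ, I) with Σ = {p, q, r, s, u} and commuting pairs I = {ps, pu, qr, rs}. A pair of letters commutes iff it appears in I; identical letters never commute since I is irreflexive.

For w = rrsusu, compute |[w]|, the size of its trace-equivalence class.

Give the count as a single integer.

3

drop 0:r onto floor
drop 1:r onto {0:r}
drop 2:s onto floor
drop 3:u onto {1:r, 2:s}
drop 4:s onto {3:u}
drop 5:u onto {4:s}
ground layer = {0:r, 2:s}
drop-orders for the pieces not yet dropped (sum over which currently-grounded one goes next):
  1 to go: {5} 1
  2 to go: {4,5} 1
  3 to go: {3,4,5} 1
  4 to go: {1,3,4,5} 1  {2,3,4,5} 1
  if 0:r drops first: 2 orders
  if 2:s drops first: 1 orders
heap linearizations: 3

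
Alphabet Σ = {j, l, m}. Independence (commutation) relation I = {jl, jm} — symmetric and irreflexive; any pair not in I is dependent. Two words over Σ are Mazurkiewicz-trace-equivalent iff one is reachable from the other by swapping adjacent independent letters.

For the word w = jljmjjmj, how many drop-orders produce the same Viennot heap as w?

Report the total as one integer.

drop 0:j onto floor
drop 1:l onto floor
drop 2:j onto {0:j}
drop 3:m onto {1:l}
drop 4:j onto {2:j}
drop 5:j onto {4:j}
drop 6:m onto {3:m}
drop 7:j onto {5:j}
ground layer = {0:j, 1:l}
drop-orders for the pieces not yet dropped (sum over which currently-grounded one goes next):
  1 to go: {6} 1  {7} 1
  2 to go: {3,6} 1  {5,7} 1  {6,7} 2
  3 to go: {1,3,6} 1  {3,6,7} 3  {4,5,7} 1  {5,6,7} 3
  4 to go: {1,3,6,7} 4  {2,4,5,7} 1  {3,5,6,7} 6  {4,5,6,7} 4
  5 to go: {0,2,4,5,7} 1  {1,3,5,6,7} 10  {2,4,5,6,7} 5  {3,4,5,6,7} 10
  6 to go: {0,2,4,5,6,7} 6  {1,3,4,5,6,7} 20  {2,3,4,5,6,7} 15
  if 0:j drops first: 35 orders
  if 1:l drops first: 21 orders
heap linearizations: 56

56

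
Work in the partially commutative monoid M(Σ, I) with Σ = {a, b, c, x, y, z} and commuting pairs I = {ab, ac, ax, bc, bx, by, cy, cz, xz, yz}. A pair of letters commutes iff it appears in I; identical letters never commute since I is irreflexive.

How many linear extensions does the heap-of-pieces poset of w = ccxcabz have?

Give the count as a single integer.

#0=c has no predecessor
#1=c depends on [0:c]
#2=x depends on [1:c]
#3=c depends on [2:x]
#4=a has no predecessor
#5=b has no predecessor
#6=z depends on [4:a, 5:b]
sources: [0:c, 4:a, 5:b]
N(rest) = Σ N(rest − s) over sources s of rest; N(one piece) = 1:
  size 1 → [3]=1  [6]=1
  size 2 → [2,3]=1  [3,6]=2  [4,6]=1  [5,6]=1
  size 3 → [1,2,3]=1  [2,3,6]=3  [3,4,6]=3  [3,5,6]=3  [4,5,6]=2
  size 4 → [0,1,2,3]=1  [1,2,3,6]=4  [2,3,4,6]=6  [2,3,5,6]=6  [3,4,5,6]=8
  size 5 → [0,1,2,3,6]=5  [1,2,3,4,6]=10  [1,2,3,5,6]=10  [2,3,4,5,6]=20
  first=0(c) contributes 40
  first=4(a) contributes 15
  first=5(b) contributes 15
|[w]| = 70

70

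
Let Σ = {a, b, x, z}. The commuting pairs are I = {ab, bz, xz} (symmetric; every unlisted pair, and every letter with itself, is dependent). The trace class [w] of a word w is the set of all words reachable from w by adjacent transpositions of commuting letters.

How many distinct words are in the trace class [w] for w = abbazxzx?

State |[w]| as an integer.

53

0(a) covers ∅
1(b) covers ∅
2(b) covers 1:b
3(a) covers 0:a
4(z) covers 3:a
5(x) covers 2:b, 3:a
6(z) covers 4:z
7(x) covers 5:x
floor of heap: 0:a, 1:b
completions by unplaced set U, small U first (add the entries for U minus each lowest piece of U):
  |U|=1: {6}:1  {7}:1
  |U|=2: {4,6}:1  {5,7}:1  {6,7}:2
  |U|=3: {2,5,7}:1  {4,6,7}:3  {5,6,7}:3
  |U|=4: {1,2,5,7}:1  {2,5,6,7}:4  {4,5,6,7}:6
  |U|=5: {1,2,5,6,7}:5  {2,4,5,6,7}:10  {3,4,5,6,7}:6
  |U|=6: {0,3,4,5,6,7}:6  {1,2,4,5,6,7}:15  {2,3,4,5,6,7}:16
  start at 0(a): 31
  start at 1(b): 22
sum over floor = 53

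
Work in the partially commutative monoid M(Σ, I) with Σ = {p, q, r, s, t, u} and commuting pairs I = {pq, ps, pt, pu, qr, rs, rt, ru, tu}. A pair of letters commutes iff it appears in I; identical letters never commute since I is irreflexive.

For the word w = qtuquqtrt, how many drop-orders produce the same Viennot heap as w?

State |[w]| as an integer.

piece 0:q — minimal
piece 1:t rests on {0:q}
piece 2:u rests on {0:q}
piece 3:q rests on {1:t, 2:u}
piece 4:u rests on {3:q}
piece 5:q rests on {4:u}
piece 6:t rests on {5:q}
piece 7:r — minimal
piece 8:t rests on {6:t}
minimal pieces: {0:q, 7:r}
ways to finish when only these pieces remain (= sum over removing one remaining piece with nothing left below it):
  1 left: {7}→1  {8}→1
  2 left: {6,8}→1  {7,8}→2
  3 left: {5,6,8}→1  {6,7,8}→3
  4 left: {4,5,6,8}→1  {5,6,7,8}→4
  5 left: {3,4,5,6,8}→1  {4,5,6,7,8}→5
  6 left: {1,3,4,5,6,8}→1  {2,3,4,5,6,8}→1  {3,4,5,6,7,8}→6
  7 left: {1,2,3,4,5,6,8}→2  {1,3,4,5,6,7,8}→7  {2,3,4,5,6,7,8}→7
  placing 0:q first → 16 extensions
  placing 7:r first → 2 extensions
total linear extensions = 18

18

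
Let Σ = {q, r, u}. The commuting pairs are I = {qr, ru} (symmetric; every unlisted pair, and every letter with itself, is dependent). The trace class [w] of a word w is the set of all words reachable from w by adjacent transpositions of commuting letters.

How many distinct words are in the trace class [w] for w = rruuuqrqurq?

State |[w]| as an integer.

drop 0:r onto floor
drop 1:r onto {0:r}
drop 2:u onto floor
drop 3:u onto {2:u}
drop 4:u onto {3:u}
drop 5:q onto {4:u}
drop 6:r onto {1:r}
drop 7:q onto {5:q}
drop 8:u onto {7:q}
drop 9:r onto {6:r}
drop 10:q onto {8:u}
ground layer = {0:r, 2:u}
drop-orders for the pieces not yet dropped (sum over which currently-grounded one goes next):
  1 to go: {9} 1  {10} 1
  2 to go: {6,9} 1  {8,10} 1  {9,10} 2
  3 to go: {1,6,9} 1  {6,9,10} 3  {7,8,10} 1  {8,9,10} 3
  4 to go: {0,1,6,9} 1  {1,6,9,10} 4  {5,7,8,10} 1  {6,8,9,10} 6  {7,8,9,10} 4
  5 to go: {0,1,6,9,10} 5  {1,6,8,9,10} 10  {4,5,7,8,10} 1  {5,7,8,9,10} 5  {6,7,8,9,10} 10
  6 to go: {0,1,6,8,9,10} 15  {1,6,7,8,9,10} 20  {3,4,5,7,8,10} 1  {4,5,7,8,9,10} 6  {5,6,7,8,9,10} 15
  7 to go: {0,1,6,7,8,9,10} 35  {1,5,6,7,8,9,10} 35  {2,3,4,5,7,8,10} 1  {3,4,5,7,8,9,10} 7  {4,5,6,7,8,9,10} 21
  8 to go: {0,1,5,6,7,8,9,10} 70  {1,4,5,6,7,8,9,10} 56  {2,3,4,5,7,8,9,10} 8  {3,4,5,6,7,8,9,10} 28
  9 to go: {0,1,4,5,6,7,8,9,10} 126  {1,3,4,5,6,7,8,9,10} 84  {2,3,4,5,6,7,8,9,10} 36
  if 0:r drops first: 120 orders
  if 2:u drops first: 210 orders
heap linearizations: 330

330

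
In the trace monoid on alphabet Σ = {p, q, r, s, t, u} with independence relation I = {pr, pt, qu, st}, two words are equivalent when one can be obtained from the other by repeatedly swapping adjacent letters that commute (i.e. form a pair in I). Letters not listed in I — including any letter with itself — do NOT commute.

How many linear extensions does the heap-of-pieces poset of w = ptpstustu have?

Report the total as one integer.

20

drop 0:p onto floor
drop 1:t onto floor
drop 2:p onto {0:p}
drop 3:s onto {2:p}
drop 4:t onto {1:t}
drop 5:u onto {3:s, 4:t}
drop 6:s onto {5:u}
drop 7:t onto {5:u}
drop 8:u onto {6:s, 7:t}
ground layer = {0:p, 1:t}
drop-orders for the pieces not yet dropped (sum over which currently-grounded one goes next):
  1 to go: {8} 1
  2 to go: {6,8} 1  {7,8} 1
  3 to go: {6,7,8} 2
  4 to go: {5,6,7,8} 2
  5 to go: {3,5,6,7,8} 2  {4,5,6,7,8} 2
  6 to go: {1,4,5,6,7,8} 2  {2,3,5,6,7,8} 2  {3,4,5,6,7,8} 4
  7 to go: {0,2,3,5,6,7,8} 2  {1,3,4,5,6,7,8} 6  {2,3,4,5,6,7,8} 6
  if 0:p drops first: 12 orders
  if 1:t drops first: 8 orders
heap linearizations: 20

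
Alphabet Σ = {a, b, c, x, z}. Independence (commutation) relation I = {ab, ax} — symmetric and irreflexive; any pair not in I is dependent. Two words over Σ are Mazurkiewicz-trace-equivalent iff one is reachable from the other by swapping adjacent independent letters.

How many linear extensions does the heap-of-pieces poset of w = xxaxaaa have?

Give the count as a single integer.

35

#0=x has no predecessor
#1=x depends on [0:x]
#2=a has no predecessor
#3=x depends on [1:x]
#4=a depends on [2:a]
#5=a depends on [4:a]
#6=a depends on [5:a]
sources: [0:x, 2:a]
N(rest) = Σ N(rest − s) over sources s of rest; N(one piece) = 1:
  size 1 → [3]=1  [6]=1
  size 2 → [1,3]=1  [3,6]=2  [5,6]=1
  size 3 → [0,1,3]=1  [1,3,6]=3  [3,5,6]=3  [4,5,6]=1
  size 4 → [0,1,3,6]=4  [1,3,5,6]=6  [2,4,5,6]=1  [3,4,5,6]=4
  size 5 → [0,1,3,5,6]=10  [1,3,4,5,6]=10  [2,3,4,5,6]=5
  first=0(x) contributes 15
  first=2(a) contributes 20
|[w]| = 35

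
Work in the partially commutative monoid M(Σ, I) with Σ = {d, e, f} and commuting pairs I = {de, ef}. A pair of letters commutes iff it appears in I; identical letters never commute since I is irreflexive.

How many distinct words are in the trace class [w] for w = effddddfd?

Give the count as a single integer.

9

piece 0:e — minimal
piece 1:f — minimal
piece 2:f rests on {1:f}
piece 3:d rests on {2:f}
piece 4:d rests on {3:d}
piece 5:d rests on {4:d}
piece 6:d rests on {5:d}
piece 7:f rests on {6:d}
piece 8:d rests on {7:f}
minimal pieces: {0:e, 1:f}
ways to finish when only these pieces remain (= sum over removing one remaining piece with nothing left below it):
  1 left: {0}→1  {8}→1
  2 left: {0,8}→2  {7,8}→1
  3 left: {0,7,8}→3  {6,7,8}→1
  4 left: {0,6,7,8}→4  {5,6,7,8}→1
  5 left: {0,5,6,7,8}→5  {4,5,6,7,8}→1
  6 left: {0,4,5,6,7,8}→6  {3,4,5,6,7,8}→1
  7 left: {0,3,4,5,6,7,8}→7  {2,3,4,5,6,7,8}→1
  placing 0:e first → 1 extensions
  placing 1:f first → 8 extensions
total linear extensions = 9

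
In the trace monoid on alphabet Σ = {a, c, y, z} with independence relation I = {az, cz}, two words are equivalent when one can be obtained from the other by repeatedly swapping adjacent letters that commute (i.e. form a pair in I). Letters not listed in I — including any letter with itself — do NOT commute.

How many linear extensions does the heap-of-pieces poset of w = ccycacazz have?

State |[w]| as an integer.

15

0(c) covers ∅
1(c) covers 0:c
2(y) covers 1:c
3(c) covers 2:y
4(a) covers 3:c
5(c) covers 4:a
6(a) covers 5:c
7(z) covers 2:y
8(z) covers 7:z
floor of heap: 0:c
completions by unplaced set U, small U first (add the entries for U minus each lowest piece of U):
  |U|=1: {6}:1  {8}:1
  |U|=2: {5,6}:1  {6,8}:2  {7,8}:1
  |U|=3: {4,5,6}:1  {5,6,8}:3  {6,7,8}:3
  |U|=4: {3,4,5,6}:1  {4,5,6,8}:4  {5,6,7,8}:6
  |U|=5: {3,4,5,6,8}:5  {4,5,6,7,8}:10
  |U|=6: {3,4,5,6,7,8}:15
  |U|=7: {2,3,4,5,6,7,8}:15
  start at 0(c): 15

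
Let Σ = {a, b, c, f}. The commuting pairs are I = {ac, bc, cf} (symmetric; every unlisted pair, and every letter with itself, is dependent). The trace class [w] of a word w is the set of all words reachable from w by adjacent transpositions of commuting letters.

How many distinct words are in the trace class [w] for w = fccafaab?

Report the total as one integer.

28

piece 0:f — minimal
piece 1:c — minimal
piece 2:c rests on {1:c}
piece 3:a rests on {0:f}
piece 4:f rests on {3:a}
piece 5:a rests on {4:f}
piece 6:a rests on {5:a}
piece 7:b rests on {6:a}
minimal pieces: {0:f, 1:c}
ways to finish when only these pieces remain (= sum over removing one remaining piece with nothing left below it):
  1 left: {2}→1  {7}→1
  2 left: {1,2}→1  {2,7}→2  {6,7}→1
  3 left: {1,2,7}→3  {2,6,7}→3  {5,6,7}→1
  4 left: {1,2,6,7}→6  {2,5,6,7}→4  {4,5,6,7}→1
  5 left: {1,2,5,6,7}→10  {2,4,5,6,7}→5  {3,4,5,6,7}→1
  6 left: {0,3,4,5,6,7}→1  {1,2,4,5,6,7}→15  {2,3,4,5,6,7}→6
  placing 0:f first → 21 extensions
  placing 1:c first → 7 extensions
total linear extensions = 28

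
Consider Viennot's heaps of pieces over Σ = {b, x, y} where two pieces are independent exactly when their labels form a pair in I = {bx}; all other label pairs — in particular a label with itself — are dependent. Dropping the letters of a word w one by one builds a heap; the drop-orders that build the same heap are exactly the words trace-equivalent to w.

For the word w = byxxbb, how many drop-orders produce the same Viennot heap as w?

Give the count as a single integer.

6

0(b) covers ∅
1(y) covers 0:b
2(x) covers 1:y
3(x) covers 2:x
4(b) covers 1:y
5(b) covers 4:b
floor of heap: 0:b
completions by unplaced set U, small U first (add the entries for U minus each lowest piece of U):
  |U|=1: {3}:1  {5}:1
  |U|=2: {2,3}:1  {3,5}:2  {4,5}:1
  |U|=3: {2,3,5}:3  {3,4,5}:3
  |U|=4: {2,3,4,5}:6
  start at 0(b): 6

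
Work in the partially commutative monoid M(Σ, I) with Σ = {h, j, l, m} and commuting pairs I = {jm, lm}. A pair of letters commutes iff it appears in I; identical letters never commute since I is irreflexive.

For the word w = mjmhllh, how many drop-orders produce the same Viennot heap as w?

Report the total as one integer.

3

#0=m has no predecessor
#1=j has no predecessor
#2=m depends on [0:m]
#3=h depends on [1:j, 2:m]
#4=l depends on [3:h]
#5=l depends on [4:l]
#6=h depends on [5:l]
sources: [0:m, 1:j]
N(rest) = Σ N(rest − s) over sources s of rest; N(one piece) = 1:
  size 1 → [6]=1
  size 2 → [5,6]=1
  size 3 → [4,5,6]=1
  size 4 → [3,4,5,6]=1
  size 5 → [1,3,4,5,6]=1  [2,3,4,5,6]=1
  first=0(m) contributes 2
  first=1(j) contributes 1
|[w]| = 3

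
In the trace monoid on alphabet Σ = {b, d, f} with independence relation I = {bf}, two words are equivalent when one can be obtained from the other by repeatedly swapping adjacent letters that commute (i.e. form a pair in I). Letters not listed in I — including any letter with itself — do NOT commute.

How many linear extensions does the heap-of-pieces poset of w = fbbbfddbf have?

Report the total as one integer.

#0=f has no predecessor
#1=b has no predecessor
#2=b depends on [1:b]
#3=b depends on [2:b]
#4=f depends on [0:f]
#5=d depends on [3:b, 4:f]
#6=d depends on [5:d]
#7=b depends on [6:d]
#8=f depends on [6:d]
sources: [0:f, 1:b]
N(rest) = Σ N(rest − s) over sources s of rest; N(one piece) = 1:
  size 1 → [7]=1  [8]=1
  size 2 → [7,8]=2
  size 3 → [6,7,8]=2
  size 4 → [5,6,7,8]=2
  size 5 → [3,5,6,7,8]=2  [4,5,6,7,8]=2
  size 6 → [0,4,5,6,7,8]=2  [2,3,5,6,7,8]=2  [3,4,5,6,7,8]=4
  size 7 → [0,3,4,5,6,7,8]=6  [1,2,3,5,6,7,8]=2  [2,3,4,5,6,7,8]=6
  first=0(f) contributes 8
  first=1(b) contributes 12
|[w]| = 20

20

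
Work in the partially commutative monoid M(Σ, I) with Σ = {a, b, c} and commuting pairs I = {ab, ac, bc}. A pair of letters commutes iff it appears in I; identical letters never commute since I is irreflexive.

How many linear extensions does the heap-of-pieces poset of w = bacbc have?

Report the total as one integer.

30

piece 0:b — minimal
piece 1:a — minimal
piece 2:c — minimal
piece 3:b rests on {0:b}
piece 4:c rests on {2:c}
minimal pieces: {0:b, 1:a, 2:c}
ways to finish when only these pieces remain (= sum over removing one remaining piece with nothing left below it):
  1 left: {1}→1  {3}→1  {4}→1
  2 left: {0,3}→1  {1,3}→2  {1,4}→2  {2,4}→1  {3,4}→2
  3 left: {0,1,3}→3  {0,3,4}→3  {1,2,4}→3  {1,3,4}→6  {2,3,4}→3
  placing 0:b first → 12 extensions
  placing 1:a first → 6 extensions
  placing 2:c first → 12 extensions
total linear extensions = 30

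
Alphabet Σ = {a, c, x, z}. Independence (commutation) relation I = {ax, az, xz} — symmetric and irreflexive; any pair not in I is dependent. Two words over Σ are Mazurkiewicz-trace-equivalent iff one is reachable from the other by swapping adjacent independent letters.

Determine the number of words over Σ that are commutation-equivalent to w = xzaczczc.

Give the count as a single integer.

6

0(x) covers ∅
1(z) covers ∅
2(a) covers ∅
3(c) covers 0:x, 1:z, 2:a
4(z) covers 3:c
5(c) covers 4:z
6(z) covers 5:c
7(c) covers 6:z
floor of heap: 0:x, 1:z, 2:a
completions by unplaced set U, small U first (add the entries for U minus each lowest piece of U):
  |U|=1: {7}:1
  |U|=2: {6,7}:1
  |U|=3: {5,6,7}:1
  |U|=4: {4,5,6,7}:1
  |U|=5: {3,4,5,6,7}:1
  |U|=6: {0,3,4,5,6,7}:1  {1,3,4,5,6,7}:1  {2,3,4,5,6,7}:1
  start at 0(x): 2
  start at 1(z): 2
  start at 2(a): 2
sum over floor = 6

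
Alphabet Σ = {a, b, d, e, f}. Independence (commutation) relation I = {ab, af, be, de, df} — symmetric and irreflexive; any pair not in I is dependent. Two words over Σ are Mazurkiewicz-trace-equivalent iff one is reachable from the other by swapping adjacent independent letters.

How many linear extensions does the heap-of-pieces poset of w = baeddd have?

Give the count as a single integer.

0(b) covers ∅
1(a) covers ∅
2(e) covers 1:a
3(d) covers 0:b, 1:a
4(d) covers 3:d
5(d) covers 4:d
floor of heap: 0:b, 1:a
completions by unplaced set U, small U first (add the entries for U minus each lowest piece of U):
  |U|=1: {2}:1  {5}:1
  |U|=2: {2,5}:2  {4,5}:1
  |U|=3: {2,4,5}:3  {3,4,5}:1
  |U|=4: {0,3,4,5}:1  {2,3,4,5}:4
  start at 0(b): 4
  start at 1(a): 5
sum over floor = 9

9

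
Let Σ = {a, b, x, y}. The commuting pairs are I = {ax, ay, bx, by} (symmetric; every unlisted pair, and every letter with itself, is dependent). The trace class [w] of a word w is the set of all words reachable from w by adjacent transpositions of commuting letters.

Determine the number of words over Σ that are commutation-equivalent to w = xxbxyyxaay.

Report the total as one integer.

120

#0=x has no predecessor
#1=x depends on [0:x]
#2=b has no predecessor
#3=x depends on [1:x]
#4=y depends on [3:x]
#5=y depends on [4:y]
#6=x depends on [5:y]
#7=a depends on [2:b]
#8=a depends on [7:a]
#9=y depends on [6:x]
sources: [0:x, 2:b]
N(rest) = Σ N(rest − s) over sources s of rest; N(one piece) = 1:
  size 1 → [8]=1  [9]=1
  size 2 → [6,9]=1  [7,8]=1  [8,9]=2
  size 3 → [2,7,8]=1  [5,6,9]=1  [6,8,9]=3  [7,8,9]=3
  size 4 → [2,7,8,9]=4  [4,5,6,9]=1  [5,6,8,9]=4  [6,7,8,9]=6
  size 5 → [2,6,7,8,9]=10  [3,4,5,6,9]=1  [4,5,6,8,9]=5  [5,6,7,8,9]=10
  size 6 → [1,3,4,5,6,9]=1  [2,5,6,7,8,9]=20  [3,4,5,6,8,9]=6  [4,5,6,7,8,9]=15
  size 7 → [0,1,3,4,5,6,9]=1  [1,3,4,5,6,8,9]=7  [2,4,5,6,7,8,9]=35  [3,4,5,6,7,8,9]=21
  size 8 → [0,1,3,4,5,6,8,9]=8  [1,3,4,5,6,7,8,9]=28  [2,3,4,5,6,7,8,9]=56
  first=0(x) contributes 84
  first=2(b) contributes 36
|[w]| = 120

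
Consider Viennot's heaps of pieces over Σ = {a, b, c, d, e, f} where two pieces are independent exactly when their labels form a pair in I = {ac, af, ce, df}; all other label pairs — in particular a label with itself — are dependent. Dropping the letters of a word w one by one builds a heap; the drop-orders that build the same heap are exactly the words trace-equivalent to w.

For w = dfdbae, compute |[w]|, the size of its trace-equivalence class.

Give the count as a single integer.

3

#0=d has no predecessor
#1=f has no predecessor
#2=d depends on [0:d]
#3=b depends on [1:f, 2:d]
#4=a depends on [3:b]
#5=e depends on [4:a]
sources: [0:d, 1:f]
N(rest) = Σ N(rest − s) over sources s of rest; N(one piece) = 1:
  size 1 → [5]=1
  size 2 → [4,5]=1
  size 3 → [3,4,5]=1
  size 4 → [1,3,4,5]=1  [2,3,4,5]=1
  first=0(d) contributes 2
  first=1(f) contributes 1
|[w]| = 3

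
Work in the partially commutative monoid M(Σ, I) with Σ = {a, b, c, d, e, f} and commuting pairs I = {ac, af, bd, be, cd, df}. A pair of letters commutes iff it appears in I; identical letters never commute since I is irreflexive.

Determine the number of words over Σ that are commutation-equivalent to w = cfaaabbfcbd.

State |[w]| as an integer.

#0=c has no predecessor
#1=f depends on [0:c]
#2=a has no predecessor
#3=a depends on [2:a]
#4=a depends on [3:a]
#5=b depends on [1:f, 4:a]
#6=b depends on [5:b]
#7=f depends on [6:b]
#8=c depends on [7:f]
#9=b depends on [8:c]
#10=d depends on [4:a]
sources: [0:c, 2:a]
N(rest) = Σ N(rest − s) over sources s of rest; N(one piece) = 1:
  size 1 → [9]=1  [10]=1
  size 2 → [8,9]=1  [9,10]=2
  size 3 → [7,8,9]=1  [8,9,10]=3
  size 4 → [6,7,8,9]=1  [7,8,9,10]=4
  size 5 → [5,6,7,8,9]=1  [6,7,8,9,10]=5
  size 6 → [1,5,6,7,8,9]=1  [5,6,7,8,9,10]=6
  size 7 → [0,1,5,6,7,8,9]=1  [1,5,6,7,8,9,10]=7  [4,5,6,7,8,9,10]=6
  size 8 → [0,1,5,6,7,8,9,10]=8  [1,4,5,6,7,8,9,10]=13  [3,4,5,6,7,8,9,10]=6
  size 9 → [0,1,4,5,6,7,8,9,10]=21  [1,3,4,5,6,7,8,9,10]=19  [2,3,4,5,6,7,8,9,10]=6
  first=0(c) contributes 25
  first=2(a) contributes 40
|[w]| = 65

65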